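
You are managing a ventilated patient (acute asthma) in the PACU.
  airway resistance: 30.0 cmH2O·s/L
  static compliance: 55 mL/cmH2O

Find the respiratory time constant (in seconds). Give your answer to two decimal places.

τ = R × C = 30.0 × 55 mL/cmH2O = 30.0 × 0.055 L/cmH2O = 1.65 s.

1.65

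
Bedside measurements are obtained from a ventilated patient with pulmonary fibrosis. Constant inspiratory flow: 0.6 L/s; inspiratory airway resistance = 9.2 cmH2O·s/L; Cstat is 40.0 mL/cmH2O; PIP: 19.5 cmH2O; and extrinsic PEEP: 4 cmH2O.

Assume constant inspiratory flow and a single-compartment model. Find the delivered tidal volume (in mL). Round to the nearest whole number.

Equation of motion (constant flow): PIP = Vt/C + R·V̇ + PEEP.
Vt/C = PIP − R·V̇ − PEEP = 19.5 − 5.52 − 4 = 9.98 cmH2O.
Vt = C × 9.98 = 40.0 × 9.98 = 399.2 mL.

399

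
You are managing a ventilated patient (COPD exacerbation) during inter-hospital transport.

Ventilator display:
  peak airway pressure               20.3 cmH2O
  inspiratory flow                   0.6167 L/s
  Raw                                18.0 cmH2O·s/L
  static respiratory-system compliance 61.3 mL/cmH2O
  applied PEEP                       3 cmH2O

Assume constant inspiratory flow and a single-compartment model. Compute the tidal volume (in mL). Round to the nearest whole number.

380

Equation of motion (constant flow): PIP = Vt/C + R·V̇ + PEEP.
Vt/C = PIP − R·V̇ − PEEP = 20.3 − 11.101 − 3 = 6.199 cmH2O.
Vt = C × 6.199 = 61.3 × 6.199 = 380.0 mL.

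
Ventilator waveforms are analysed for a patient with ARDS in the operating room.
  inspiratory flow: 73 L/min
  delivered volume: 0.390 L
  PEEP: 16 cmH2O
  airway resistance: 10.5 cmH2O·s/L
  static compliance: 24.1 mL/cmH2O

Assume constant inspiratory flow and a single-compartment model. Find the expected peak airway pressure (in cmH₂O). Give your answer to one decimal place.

Flow: 73 L/min ÷ 60 = 1.2167 L/s.
Equation of motion (constant flow): PIP = Vt/C + R·V̇ + PEEP.
PIP = 390/24.1 + 10.5×1.2167 + 16 = 16.183 + 12.775 + 16 = 44.958 cmH2O.

45.0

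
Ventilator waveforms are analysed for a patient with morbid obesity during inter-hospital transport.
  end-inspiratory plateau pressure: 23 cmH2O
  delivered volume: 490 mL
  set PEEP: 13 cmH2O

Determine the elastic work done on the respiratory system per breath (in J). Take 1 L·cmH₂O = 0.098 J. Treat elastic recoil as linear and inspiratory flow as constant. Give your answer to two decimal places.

Elastic work ≈ ½ × (Pplat − PEEP) × Vt = 0.5 × (23 − 13) × 0.490 L = 0.5 × 10.0 × 0.490 = 2.45 L·cmH2O.
× 0.098 J/(L·cmH2O) → 0.2401 J.

0.24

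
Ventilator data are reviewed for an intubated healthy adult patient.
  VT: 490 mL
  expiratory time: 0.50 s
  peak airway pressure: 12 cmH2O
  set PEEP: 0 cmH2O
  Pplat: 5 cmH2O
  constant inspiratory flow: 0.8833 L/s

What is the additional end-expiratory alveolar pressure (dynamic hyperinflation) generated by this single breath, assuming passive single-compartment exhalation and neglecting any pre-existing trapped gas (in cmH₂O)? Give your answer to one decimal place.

R = (PIP − Pplat)/V̇ = (12 − 5) / 0.8833 = 7.0/0.8833 = 7.925 cmH2O·s/L.
C = Vt/(Pplat − PEEP) = 490.0 / (5 − 0) = 490.0/5.0 = 98.0 mL/cmH2O.
τ = R × C = 7.925 × 0.098 L/cmH2O = 0.7767 s.
Fraction remaining = e^(−Te/τ) = e^(−0.50/0.7767) = 0.5253; trapped volume = 490.0 × 0.5253 = 257.4 mL.
Additional alveolar pressure from trapping ≈ V_trapped / C = 257.4 / 98.0 = 2.627 cmH2O.

2.6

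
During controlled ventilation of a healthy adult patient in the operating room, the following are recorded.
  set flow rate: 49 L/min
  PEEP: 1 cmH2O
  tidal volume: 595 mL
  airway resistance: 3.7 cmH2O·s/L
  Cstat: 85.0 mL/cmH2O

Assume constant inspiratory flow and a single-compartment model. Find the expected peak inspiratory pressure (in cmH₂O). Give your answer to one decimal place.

11.0

Flow: 49 L/min ÷ 60 = 0.8167 L/s.
Equation of motion (constant flow): PIP = Vt/C + R·V̇ + PEEP.
PIP = 595/85.0 + 3.7×0.8167 + 1 = 7.0 + 3.022 + 1 = 11.022 cmH2O.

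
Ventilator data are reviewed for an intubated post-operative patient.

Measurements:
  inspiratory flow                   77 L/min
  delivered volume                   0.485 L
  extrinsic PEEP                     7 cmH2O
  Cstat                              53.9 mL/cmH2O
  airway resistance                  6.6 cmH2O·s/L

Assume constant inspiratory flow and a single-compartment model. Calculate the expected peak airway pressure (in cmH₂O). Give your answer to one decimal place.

24.5

Flow: 77 L/min ÷ 60 = 1.2833 L/s.
Equation of motion (constant flow): PIP = Vt/C + R·V̇ + PEEP.
PIP = 485/53.9 + 6.6×1.2833 + 7 = 8.998 + 8.47 + 7 = 24.468 cmH2O.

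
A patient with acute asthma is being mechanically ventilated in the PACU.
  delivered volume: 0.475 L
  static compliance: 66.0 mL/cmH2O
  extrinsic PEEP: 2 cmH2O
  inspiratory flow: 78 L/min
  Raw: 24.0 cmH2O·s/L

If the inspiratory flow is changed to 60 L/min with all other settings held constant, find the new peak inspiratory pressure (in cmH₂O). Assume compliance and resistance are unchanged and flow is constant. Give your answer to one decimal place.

33.2

Flow: 78 L/min ÷ 60 = 1.3 L/s.
New flow: 60 L/min ÷ 60 = 1 L/s.
PIP = Vt/C + R·V̇ + PEEP (constant-flow equation of motion).
Only the resistive term changes: ΔPIP = R × ΔV̇ = 24.0 × (1 − 1.3) = 24.0 × -0.3 = -7.2 cmH2O.
Original PIP = 475/66.0 + 24.0×1.3 + 2 = 40.397 cmH2O; new PIP = 40.397 + (-7.2) = 33.197 cmH2O.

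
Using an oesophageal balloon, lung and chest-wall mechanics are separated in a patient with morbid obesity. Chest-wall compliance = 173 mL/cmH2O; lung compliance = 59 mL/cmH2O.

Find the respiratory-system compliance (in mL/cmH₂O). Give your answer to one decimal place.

44.0

Lung and chest wall are elastances in series: 1/Crs = 1/CL + 1/Ccw.
1/Crs = 1/59 + 1/173 = 0.02273.
Crs = 43.995 mL/cmH2O.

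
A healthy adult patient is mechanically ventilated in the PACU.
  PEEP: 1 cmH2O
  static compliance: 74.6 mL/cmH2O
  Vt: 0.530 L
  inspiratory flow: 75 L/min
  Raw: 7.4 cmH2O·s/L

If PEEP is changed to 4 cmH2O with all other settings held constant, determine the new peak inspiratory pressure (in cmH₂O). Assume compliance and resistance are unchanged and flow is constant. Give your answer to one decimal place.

20.4

Flow: 75 L/min ÷ 60 = 1.25 L/s.
PIP = Vt/C + R·V̇ + PEEP (constant-flow equation of motion).
Only the baseline term changes: ΔPIP = ΔPEEP = 4 − 1 = 3.0 cmH2O.
Original PIP = 530/74.6 + 7.4×1.25 + 1 = 17.355 cmH2O; new PIP = 17.355 + (3.0) = 20.355 cmH2O.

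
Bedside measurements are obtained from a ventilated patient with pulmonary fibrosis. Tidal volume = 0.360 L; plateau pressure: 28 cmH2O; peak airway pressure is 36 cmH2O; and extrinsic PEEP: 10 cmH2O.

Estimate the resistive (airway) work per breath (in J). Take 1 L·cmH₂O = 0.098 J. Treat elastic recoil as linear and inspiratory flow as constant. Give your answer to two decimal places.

0.28

With constant inspiratory flow the resistive pressure is constant at PIP − Pplat = 36 − 28 = 8.0 cmH2O, so resistive work = 8.0 × 0.360 = 2.88 L·cmH2O.
× 0.098 J/(L·cmH2O) → 0.2822 J.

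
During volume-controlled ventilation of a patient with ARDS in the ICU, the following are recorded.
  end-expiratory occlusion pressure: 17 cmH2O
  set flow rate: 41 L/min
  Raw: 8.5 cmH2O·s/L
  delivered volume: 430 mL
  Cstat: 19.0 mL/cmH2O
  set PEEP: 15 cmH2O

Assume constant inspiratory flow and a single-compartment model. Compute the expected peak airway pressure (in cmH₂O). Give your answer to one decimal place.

45.4

Flow: 41 L/min ÷ 60 = 0.6833 L/s.
Total PEEP = 17 cmH2O (set 15 + intrinsic 2); this is the baseline alveolar pressure.
Equation of motion (constant flow): PIP = Vt/C + R·V̇ + PEEP.
PIP = 430/19.0 + 8.5×0.6833 + 17 = 22.632 + 5.808 + 17 = 45.44 cmH2O.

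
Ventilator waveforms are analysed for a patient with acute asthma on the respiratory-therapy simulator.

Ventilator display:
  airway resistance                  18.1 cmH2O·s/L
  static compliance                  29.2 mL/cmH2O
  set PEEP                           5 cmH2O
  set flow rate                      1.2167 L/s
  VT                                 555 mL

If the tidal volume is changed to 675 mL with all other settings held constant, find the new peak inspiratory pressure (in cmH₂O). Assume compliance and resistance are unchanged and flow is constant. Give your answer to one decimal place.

PIP = Vt/C + R·V̇ + PEEP (constant-flow equation of motion).
Only the elastic term changes: ΔPIP = ΔVt / C = (675 − 555) / 29.2 = 4.11 cmH2O.
Original PIP = 555/29.2 + 18.1×1.2167 + 5 = 46.029 cmH2O; new PIP = 46.029 + (4.11) = 50.139 cmH2O.

50.1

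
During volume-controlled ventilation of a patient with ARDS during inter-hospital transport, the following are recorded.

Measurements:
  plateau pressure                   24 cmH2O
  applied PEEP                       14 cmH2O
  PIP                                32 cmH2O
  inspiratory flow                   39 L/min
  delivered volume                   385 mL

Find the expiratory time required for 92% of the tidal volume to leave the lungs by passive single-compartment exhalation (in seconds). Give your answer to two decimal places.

Flow: 39 L/min ÷ 60 = 0.65 L/s.
R = (PIP − Pplat)/V̇ = (32 − 24) / 0.65 = 8.0/0.65 = 12.308 cmH2O·s/L.
C = Vt/(Pplat − PEEP) = 385.0 / (24 − 14) = 385.0/10.0 = 38.5 mL/cmH2O.
τ = R × C = 12.308 × 0.0385 L/cmH2O = 0.4739 s.
t = −τ·ln(1 − 0.92) = −0.4739·ln(0.08) = 1.197 s.

1.20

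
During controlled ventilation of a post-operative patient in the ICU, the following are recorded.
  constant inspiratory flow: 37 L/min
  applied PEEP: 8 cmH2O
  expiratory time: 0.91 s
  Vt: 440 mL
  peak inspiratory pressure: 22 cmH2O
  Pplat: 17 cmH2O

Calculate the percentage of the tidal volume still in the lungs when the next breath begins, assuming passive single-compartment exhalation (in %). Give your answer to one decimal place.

Flow: 37 L/min ÷ 60 = 0.6167 L/s.
R = (PIP − Pplat)/V̇ = (22 − 17) / 0.6167 = 5.0/0.6167 = 8.108 cmH2O·s/L.
C = Vt/(Pplat − PEEP) = 440.0 / (17 − 8) = 440.0/9.0 = 48.889 mL/cmH2O.
τ = R × C = 8.108 × 0.04889 L/cmH2O = 0.3964 s.
Fraction remaining at end-expiration = e^(−Te/τ) = e^(−0.91/0.3964) = 0.1007 → 10.07%.

10.1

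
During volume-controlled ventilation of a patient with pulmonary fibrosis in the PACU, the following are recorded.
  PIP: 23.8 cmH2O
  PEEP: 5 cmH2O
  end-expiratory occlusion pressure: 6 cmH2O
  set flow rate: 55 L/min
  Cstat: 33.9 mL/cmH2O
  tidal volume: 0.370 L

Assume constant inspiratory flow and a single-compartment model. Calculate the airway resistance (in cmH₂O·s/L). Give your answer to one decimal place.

7.5

Flow: 55 L/min ÷ 60 = 0.9167 L/s.
Total PEEP = 6 cmH2O (set 5 + intrinsic 1); this is the baseline alveolar pressure.
Equation of motion (constant flow): PIP = Vt/C + R·V̇ + PEEP.
R·V̇ = PIP − Vt/C − PEEP = 23.8 − 370/33.9 − 6 = 23.8 − 10.914 − 6 = 6.886 cmH2O.
R = 6.886 / 0.9167 = 7.512 cmH2O·s/L.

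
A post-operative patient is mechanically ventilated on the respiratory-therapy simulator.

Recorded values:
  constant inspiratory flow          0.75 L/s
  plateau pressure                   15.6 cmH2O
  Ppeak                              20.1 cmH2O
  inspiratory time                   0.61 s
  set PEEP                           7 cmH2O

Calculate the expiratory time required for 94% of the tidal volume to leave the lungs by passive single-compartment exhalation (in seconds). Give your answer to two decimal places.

Vt = flow × Ti = 0.75 L/s × 0.61 s × 1000 mL/L = 457.5 mL.
R = (PIP − Pplat)/V̇ = (20.1 − 15.6) / 0.75 = 4.5/0.75 = 6.0 cmH2O·s/L.
C = Vt/(Pplat − PEEP) = 457.5 / (15.6 − 7) = 457.5/8.6 = 53.198 mL/cmH2O.
τ = R × C = 6.0 × 0.0532 L/cmH2O = 0.3192 s.
t = −τ·ln(1 − 0.94) = −0.3192·ln(0.06) = 0.898 s.

0.90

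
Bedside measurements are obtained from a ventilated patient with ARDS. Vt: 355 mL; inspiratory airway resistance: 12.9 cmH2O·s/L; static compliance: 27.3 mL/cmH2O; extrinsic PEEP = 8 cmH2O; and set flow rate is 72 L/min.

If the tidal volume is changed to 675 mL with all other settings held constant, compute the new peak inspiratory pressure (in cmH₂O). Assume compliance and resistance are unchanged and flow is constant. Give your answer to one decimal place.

Flow: 72 L/min ÷ 60 = 1.2 L/s.
PIP = Vt/C + R·V̇ + PEEP (constant-flow equation of motion).
Only the elastic term changes: ΔPIP = ΔVt / C = (675 − 355) / 27.3 = 11.722 cmH2O.
Original PIP = 355/27.3 + 12.9×1.2 + 8 = 36.484 cmH2O; new PIP = 36.484 + (11.722) = 48.206 cmH2O.

48.2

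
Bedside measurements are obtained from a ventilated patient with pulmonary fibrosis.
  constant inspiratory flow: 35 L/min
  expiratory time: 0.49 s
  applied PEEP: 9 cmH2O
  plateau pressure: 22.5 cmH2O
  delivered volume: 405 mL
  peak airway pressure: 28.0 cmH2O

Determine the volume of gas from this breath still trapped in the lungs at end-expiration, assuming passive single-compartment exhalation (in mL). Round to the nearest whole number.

Flow: 35 L/min ÷ 60 = 0.5833 L/s.
R = (PIP − Pplat)/V̇ = (28.0 − 22.5) / 0.5833 = 5.5/0.5833 = 9.429 cmH2O·s/L.
C = Vt/(Pplat − PEEP) = 405.0 / (22.5 − 9) = 405.0/13.5 = 30.0 mL/cmH2O.
τ = R × C = 9.429 × 0.03 L/cmH2O = 0.2829 s.
Fraction remaining = e^(−Te/τ) = e^(−0.49/0.2829) = 0.1769.
Trapped volume = 405.0 × 0.1769 = 71.645 mL.

72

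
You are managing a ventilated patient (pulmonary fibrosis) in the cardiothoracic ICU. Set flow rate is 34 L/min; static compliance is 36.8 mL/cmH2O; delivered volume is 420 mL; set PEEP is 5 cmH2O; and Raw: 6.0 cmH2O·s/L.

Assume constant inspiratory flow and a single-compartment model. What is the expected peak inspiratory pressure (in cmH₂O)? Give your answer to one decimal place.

19.8

Flow: 34 L/min ÷ 60 = 0.5667 L/s.
Equation of motion (constant flow): PIP = Vt/C + R·V̇ + PEEP.
PIP = 420/36.8 + 6.0×0.5667 + 5 = 11.413 + 3.4 + 5 = 19.813 cmH2O.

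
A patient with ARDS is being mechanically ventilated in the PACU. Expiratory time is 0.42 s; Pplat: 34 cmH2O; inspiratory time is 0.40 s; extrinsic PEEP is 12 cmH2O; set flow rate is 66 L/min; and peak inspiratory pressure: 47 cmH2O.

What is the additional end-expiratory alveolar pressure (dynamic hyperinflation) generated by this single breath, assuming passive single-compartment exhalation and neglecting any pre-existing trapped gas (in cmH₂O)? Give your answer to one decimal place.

3.7

Flow: 66 L/min ÷ 60 = 1.1 L/s.
Vt = flow × Ti = 1.1 L/s × 0.40 s × 1000 mL/L = 440.0 mL.
R = (PIP − Pplat)/V̇ = (47 − 34) / 1.1 = 13.0/1.1 = 11.818 cmH2O·s/L.
C = Vt/(Pplat − PEEP) = 440.0 / (34 − 12) = 440.0/22.0 = 20.0 mL/cmH2O.
τ = R × C = 11.818 × 0.02 L/cmH2O = 0.2364 s.
Fraction remaining = e^(−Te/τ) = e^(−0.42/0.2364) = 0.1692; trapped volume = 440.0 × 0.1692 = 74.448 mL.
Additional alveolar pressure from trapping ≈ V_trapped / C = 74.448 / 20.0 = 3.722 cmH2O.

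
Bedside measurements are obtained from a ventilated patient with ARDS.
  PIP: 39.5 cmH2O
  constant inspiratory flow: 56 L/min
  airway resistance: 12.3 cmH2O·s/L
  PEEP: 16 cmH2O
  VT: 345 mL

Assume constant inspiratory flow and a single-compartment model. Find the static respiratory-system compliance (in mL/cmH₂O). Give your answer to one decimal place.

Flow: 56 L/min ÷ 60 = 0.9333 L/s.
Equation of motion (constant flow): PIP = Vt/C + R·V̇ + PEEP.
Vt/C = PIP − R·V̇ − PEEP = 39.5 − 12.3×0.9333 − 16 = 39.5 − 11.48 − 16 = 12.02 cmH2O.
C = Vt / 12.02 = 345 / 12.02 = 28.702 mL/cmH2O.

28.7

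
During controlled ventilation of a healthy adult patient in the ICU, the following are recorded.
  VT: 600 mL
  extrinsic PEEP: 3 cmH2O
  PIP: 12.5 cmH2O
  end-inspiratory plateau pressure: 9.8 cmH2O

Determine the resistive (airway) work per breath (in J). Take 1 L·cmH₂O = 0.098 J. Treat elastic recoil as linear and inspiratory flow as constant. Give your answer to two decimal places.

0.16

With constant inspiratory flow the resistive pressure is constant at PIP − Pplat = 12.5 − 9.8 = 2.7 cmH2O, so resistive work = 2.7 × 0.600 = 1.62 L·cmH2O.
× 0.098 J/(L·cmH2O) → 0.1588 J.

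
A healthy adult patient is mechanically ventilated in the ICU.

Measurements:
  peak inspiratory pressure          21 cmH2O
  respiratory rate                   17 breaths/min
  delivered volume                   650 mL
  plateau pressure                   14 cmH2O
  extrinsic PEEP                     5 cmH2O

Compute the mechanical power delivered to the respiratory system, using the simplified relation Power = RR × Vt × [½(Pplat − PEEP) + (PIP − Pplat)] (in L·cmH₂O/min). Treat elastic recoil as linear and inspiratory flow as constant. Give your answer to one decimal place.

127.1

Per-breath work = Vt × [½(Pplat−PEEP) + (PIP−Pplat)] = 0.650 × [0.5×9.0 + 7.0] = 0.650 × 11.5 = 7.475 L·cmH2O.
Power = 17 × 7.475 = 127.08 L·cmH2O/min.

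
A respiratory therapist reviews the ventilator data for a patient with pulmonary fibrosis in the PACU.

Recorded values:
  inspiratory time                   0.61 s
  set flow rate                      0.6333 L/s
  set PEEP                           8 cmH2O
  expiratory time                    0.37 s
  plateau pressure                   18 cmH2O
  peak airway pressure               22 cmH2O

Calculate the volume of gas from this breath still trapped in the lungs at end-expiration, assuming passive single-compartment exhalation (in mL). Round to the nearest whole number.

Vt = flow × Ti = 0.6333 L/s × 0.61 s × 1000 mL/L = 386.31 mL.
R = (PIP − Pplat)/V̇ = (22 − 18) / 0.6333 = 4.0/0.6333 = 6.316 cmH2O·s/L.
C = Vt/(Pplat − PEEP) = 386.31 / (18 − 8) = 386.31/10.0 = 38.631 mL/cmH2O.
τ = R × C = 6.316 × 0.03863 L/cmH2O = 0.244 s.
Fraction remaining = e^(−Te/τ) = e^(−0.37/0.244) = 0.2195.
Trapped volume = 386.31 × 0.2195 = 84.795 mL.

85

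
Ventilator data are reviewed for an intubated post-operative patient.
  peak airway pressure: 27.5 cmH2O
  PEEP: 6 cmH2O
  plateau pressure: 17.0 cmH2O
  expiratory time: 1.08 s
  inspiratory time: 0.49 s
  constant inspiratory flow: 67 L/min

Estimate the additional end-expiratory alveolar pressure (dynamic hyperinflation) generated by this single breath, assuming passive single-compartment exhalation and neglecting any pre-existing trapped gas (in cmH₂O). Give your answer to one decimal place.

1.1

Flow: 67 L/min ÷ 60 = 1.1167 L/s.
Vt = flow × Ti = 1.1167 L/s × 0.49 s × 1000 mL/L = 547.18 mL.
R = (PIP − Pplat)/V̇ = (27.5 − 17.0) / 1.1167 = 10.5/1.1167 = 9.403 cmH2O·s/L.
C = Vt/(Pplat − PEEP) = 547.18 / (17.0 − 6) = 547.18/11.0 = 49.744 mL/cmH2O.
τ = R × C = 9.403 × 0.04974 L/cmH2O = 0.4677 s.
Fraction remaining = e^(−Te/τ) = e^(−1.08/0.4677) = 0.09934; trapped volume = 547.18 × 0.09934 = 54.357 mL.
Additional alveolar pressure from trapping ≈ V_trapped / C = 54.357 / 49.744 = 1.093 cmH2O.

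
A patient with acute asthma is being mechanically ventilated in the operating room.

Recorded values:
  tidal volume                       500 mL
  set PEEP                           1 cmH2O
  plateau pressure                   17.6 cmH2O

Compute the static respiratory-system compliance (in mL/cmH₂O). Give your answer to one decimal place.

30.1

Cstat = Vt / (Pplat − PEEP) = 500 / (17.6 − 1) = 500 / 16.6 = 30.12 mL/cmH2O.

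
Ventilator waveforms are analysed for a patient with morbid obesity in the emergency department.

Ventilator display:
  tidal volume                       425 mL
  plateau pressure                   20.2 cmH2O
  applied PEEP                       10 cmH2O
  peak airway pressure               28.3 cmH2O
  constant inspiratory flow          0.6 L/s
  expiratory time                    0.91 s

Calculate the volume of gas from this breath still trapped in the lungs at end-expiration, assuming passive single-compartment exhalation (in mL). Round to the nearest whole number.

84

R = (PIP − Pplat)/V̇ = (28.3 − 20.2) / 0.6 = 8.1/0.6 = 13.5 cmH2O·s/L.
C = Vt/(Pplat − PEEP) = 425.0 / (20.2 − 10) = 425.0/10.2 = 41.667 mL/cmH2O.
τ = R × C = 13.5 × 0.04167 L/cmH2O = 0.5625 s.
Fraction remaining = e^(−Te/τ) = e^(−0.91/0.5625) = 0.1983.
Trapped volume = 425.0 × 0.1983 = 84.278 mL.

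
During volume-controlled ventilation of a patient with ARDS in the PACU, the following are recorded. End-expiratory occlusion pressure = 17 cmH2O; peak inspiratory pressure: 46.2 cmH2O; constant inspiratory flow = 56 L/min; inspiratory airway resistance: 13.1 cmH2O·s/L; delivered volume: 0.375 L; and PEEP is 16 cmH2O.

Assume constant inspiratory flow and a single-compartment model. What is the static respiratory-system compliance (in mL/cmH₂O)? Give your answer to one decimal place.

22.1

Flow: 56 L/min ÷ 60 = 0.9333 L/s.
Total PEEP = 17 cmH2O (set 16 + intrinsic 1); this is the baseline alveolar pressure.
Equation of motion (constant flow): PIP = Vt/C + R·V̇ + PEEP.
Vt/C = PIP − R·V̇ − PEEP = 46.2 − 13.1×0.9333 − 17 = 46.2 − 12.226 − 17 = 16.974 cmH2O.
C = Vt / 16.974 = 375 / 16.974 = 22.093 mL/cmH2O.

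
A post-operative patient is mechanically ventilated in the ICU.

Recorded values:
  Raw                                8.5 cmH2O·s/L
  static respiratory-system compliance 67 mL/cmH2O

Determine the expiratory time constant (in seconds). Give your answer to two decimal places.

τ = R × C = 8.5 × 67 mL/cmH2O = 8.5 × 0.067 L/cmH2O = 0.5695 s.

0.57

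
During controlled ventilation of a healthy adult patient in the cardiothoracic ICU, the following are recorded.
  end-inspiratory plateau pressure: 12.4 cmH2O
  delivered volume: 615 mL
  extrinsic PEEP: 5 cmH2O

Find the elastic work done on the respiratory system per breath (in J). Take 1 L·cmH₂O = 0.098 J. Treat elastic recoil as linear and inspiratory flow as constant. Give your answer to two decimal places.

Elastic work ≈ ½ × (Pplat − PEEP) × Vt = 0.5 × (12.4 − 5) × 0.615 L = 0.5 × 7.4 × 0.615 = 2.276 L·cmH2O.
× 0.098 J/(L·cmH2O) → 0.223 J.

0.22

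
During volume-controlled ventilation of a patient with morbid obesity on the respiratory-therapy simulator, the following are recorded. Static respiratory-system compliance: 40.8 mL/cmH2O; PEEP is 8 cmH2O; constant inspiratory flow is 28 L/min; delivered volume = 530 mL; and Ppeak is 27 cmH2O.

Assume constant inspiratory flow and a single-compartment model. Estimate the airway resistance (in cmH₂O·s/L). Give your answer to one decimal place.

12.9

Flow: 28 L/min ÷ 60 = 0.4667 L/s.
Equation of motion (constant flow): PIP = Vt/C + R·V̇ + PEEP.
R·V̇ = PIP − Vt/C − PEEP = 27 − 530/40.8 − 8 = 27 − 12.99 − 8 = 6.01 cmH2O.
R = 6.01 / 0.4667 = 12.878 cmH2O·s/L.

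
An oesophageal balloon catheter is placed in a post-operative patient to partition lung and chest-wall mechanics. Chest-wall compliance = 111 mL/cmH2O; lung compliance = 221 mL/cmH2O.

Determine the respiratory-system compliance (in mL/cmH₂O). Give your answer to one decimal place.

Lung and chest wall are elastances in series: 1/Crs = 1/CL + 1/Ccw.
1/Crs = 1/221 + 1/111 = 0.01353.
Crs = 73.91 mL/cmH2O.

73.9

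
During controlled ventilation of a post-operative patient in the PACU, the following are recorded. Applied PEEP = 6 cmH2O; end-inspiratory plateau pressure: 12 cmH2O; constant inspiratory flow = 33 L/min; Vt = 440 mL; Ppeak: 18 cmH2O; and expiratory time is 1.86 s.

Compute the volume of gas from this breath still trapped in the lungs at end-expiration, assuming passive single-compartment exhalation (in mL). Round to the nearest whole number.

43

Flow: 33 L/min ÷ 60 = 0.55 L/s.
R = (PIP − Pplat)/V̇ = (18 − 12) / 0.55 = 6.0/0.55 = 10.909 cmH2O·s/L.
C = Vt/(Pplat − PEEP) = 440.0 / (12 − 6) = 440.0/6.0 = 73.333 mL/cmH2O.
τ = R × C = 10.909 × 0.07333 L/cmH2O = 0.8 s.
Fraction remaining = e^(−Te/τ) = e^(−1.86/0.8) = 0.09778.
Trapped volume = 440.0 × 0.09778 = 43.023 mL.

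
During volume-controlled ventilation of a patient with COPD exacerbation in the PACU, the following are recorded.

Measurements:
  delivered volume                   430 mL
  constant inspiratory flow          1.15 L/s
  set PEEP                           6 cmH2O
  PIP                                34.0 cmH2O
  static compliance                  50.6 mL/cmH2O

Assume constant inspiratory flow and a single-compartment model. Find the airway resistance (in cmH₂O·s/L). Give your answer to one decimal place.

Equation of motion (constant flow): PIP = Vt/C + R·V̇ + PEEP.
R·V̇ = PIP − Vt/C − PEEP = 34.0 − 430/50.6 − 6 = 34.0 − 8.498 − 6 = 19.502 cmH2O.
R = 19.502 / 1.15 = 16.958 cmH2O·s/L.

17.0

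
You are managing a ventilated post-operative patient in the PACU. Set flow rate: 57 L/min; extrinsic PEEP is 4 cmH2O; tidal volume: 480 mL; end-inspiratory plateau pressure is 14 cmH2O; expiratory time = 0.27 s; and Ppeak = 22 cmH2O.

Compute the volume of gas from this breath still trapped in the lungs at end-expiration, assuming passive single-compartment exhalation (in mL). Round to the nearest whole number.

246

Flow: 57 L/min ÷ 60 = 0.95 L/s.
R = (PIP − Pplat)/V̇ = (22 − 14) / 0.95 = 8.0/0.95 = 8.421 cmH2O·s/L.
C = Vt/(Pplat − PEEP) = 480.0 / (14 − 4) = 480.0/10.0 = 48.0 mL/cmH2O.
τ = R × C = 8.421 × 0.048 L/cmH2O = 0.4042 s.
Fraction remaining = e^(−Te/τ) = e^(−0.27/0.4042) = 0.5127.
Trapped volume = 480.0 × 0.5127 = 246.1 mL.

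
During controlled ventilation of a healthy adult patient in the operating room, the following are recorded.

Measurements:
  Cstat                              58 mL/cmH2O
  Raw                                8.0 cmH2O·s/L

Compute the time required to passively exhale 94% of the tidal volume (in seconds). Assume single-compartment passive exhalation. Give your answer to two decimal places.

1.31

τ = R × C = 8.0 × 58 mL/cmH2O = 8.0 × 0.058 L/cmH2O = 0.464 s.
Exhaled fraction f = 1 − e^(−t/τ) → t = −τ·ln(1 − f) = −0.464·ln(0.06) = 1.305 s.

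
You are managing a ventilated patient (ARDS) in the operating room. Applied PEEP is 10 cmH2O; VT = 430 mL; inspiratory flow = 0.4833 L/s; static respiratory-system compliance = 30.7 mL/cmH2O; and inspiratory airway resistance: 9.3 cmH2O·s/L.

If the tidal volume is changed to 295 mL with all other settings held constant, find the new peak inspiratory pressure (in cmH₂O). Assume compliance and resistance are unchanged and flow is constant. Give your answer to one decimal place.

PIP = Vt/C + R·V̇ + PEEP (constant-flow equation of motion).
Only the elastic term changes: ΔPIP = ΔVt / C = (295 − 430) / 30.7 = -4.397 cmH2O.
Original PIP = 430/30.7 + 9.3×0.4833 + 10 = 28.501 cmH2O; new PIP = 28.501 + (-4.397) = 24.104 cmH2O.

24.1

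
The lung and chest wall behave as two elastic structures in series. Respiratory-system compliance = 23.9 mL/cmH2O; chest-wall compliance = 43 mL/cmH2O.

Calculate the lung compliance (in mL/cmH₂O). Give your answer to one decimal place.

1/CL = 1/Crs − 1/Ccw.
1/CL = 1/23.9 − 1/43 = 0.01859.
CL = 53.792 mL/cmH2O.

53.8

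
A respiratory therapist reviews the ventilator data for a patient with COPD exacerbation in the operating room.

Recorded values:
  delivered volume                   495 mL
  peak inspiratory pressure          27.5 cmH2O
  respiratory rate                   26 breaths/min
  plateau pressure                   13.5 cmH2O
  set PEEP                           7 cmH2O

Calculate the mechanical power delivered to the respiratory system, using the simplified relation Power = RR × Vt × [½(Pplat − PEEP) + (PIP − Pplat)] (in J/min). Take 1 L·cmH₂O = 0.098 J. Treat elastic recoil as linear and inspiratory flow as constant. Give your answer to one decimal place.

Per-breath work = Vt × [½(Pplat−PEEP) + (PIP−Pplat)] = 0.495 × [0.5×6.5 + 14.0] = 0.495 × 17.25 = 8.539 L·cmH2O.
Power = 26 × 8.539 = 222.01 L·cmH2O/min.
× 0.098 J/(L·cmH2O) → 21.757 J/min.

21.8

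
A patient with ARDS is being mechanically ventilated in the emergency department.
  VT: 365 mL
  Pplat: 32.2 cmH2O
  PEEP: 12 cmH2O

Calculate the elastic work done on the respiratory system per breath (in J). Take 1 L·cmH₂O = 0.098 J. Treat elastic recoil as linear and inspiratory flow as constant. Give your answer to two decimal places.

0.36

Elastic work ≈ ½ × (Pplat − PEEP) × Vt = 0.5 × (32.2 − 12) × 0.365 L = 0.5 × 20.2 × 0.365 = 3.687 L·cmH2O.
× 0.098 J/(L·cmH2O) → 0.3613 J.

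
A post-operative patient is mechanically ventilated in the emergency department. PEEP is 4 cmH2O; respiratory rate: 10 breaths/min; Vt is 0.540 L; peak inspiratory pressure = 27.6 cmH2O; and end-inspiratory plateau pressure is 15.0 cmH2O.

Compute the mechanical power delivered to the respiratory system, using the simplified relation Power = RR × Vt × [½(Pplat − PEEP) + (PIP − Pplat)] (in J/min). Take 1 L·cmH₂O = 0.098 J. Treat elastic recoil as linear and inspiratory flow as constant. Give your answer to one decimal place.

Per-breath work = Vt × [½(Pplat−PEEP) + (PIP−Pplat)] = 0.540 × [0.5×11.0 + 12.6] = 0.540 × 18.1 = 9.774 L·cmH2O.
Power = 10 × 9.774 = 97.74 L·cmH2O/min.
× 0.098 J/(L·cmH2O) → 9.579 J/min.

9.6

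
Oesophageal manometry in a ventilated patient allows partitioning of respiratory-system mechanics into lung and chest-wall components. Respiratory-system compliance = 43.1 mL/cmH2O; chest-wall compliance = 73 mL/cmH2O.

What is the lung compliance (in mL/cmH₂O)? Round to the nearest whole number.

1/CL = 1/Crs − 1/Ccw.
1/CL = 1/43.1 − 1/73 = 0.009503.
CL = 105.23 mL/cmH2O.

105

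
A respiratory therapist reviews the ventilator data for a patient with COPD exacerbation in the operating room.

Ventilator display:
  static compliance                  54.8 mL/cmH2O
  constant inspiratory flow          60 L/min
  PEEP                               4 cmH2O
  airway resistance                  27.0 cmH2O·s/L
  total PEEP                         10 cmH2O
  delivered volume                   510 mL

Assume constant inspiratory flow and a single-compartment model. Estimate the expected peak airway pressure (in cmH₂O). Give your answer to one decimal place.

46.3

Flow: 60 L/min ÷ 60 = 1 L/s.
Total PEEP = 10 cmH2O (set 4 + intrinsic 6); this is the baseline alveolar pressure.
Equation of motion (constant flow): PIP = Vt/C + R·V̇ + PEEP.
PIP = 510/54.8 + 27.0×1 + 10 = 9.307 + 27.0 + 10 = 46.307 cmH2O.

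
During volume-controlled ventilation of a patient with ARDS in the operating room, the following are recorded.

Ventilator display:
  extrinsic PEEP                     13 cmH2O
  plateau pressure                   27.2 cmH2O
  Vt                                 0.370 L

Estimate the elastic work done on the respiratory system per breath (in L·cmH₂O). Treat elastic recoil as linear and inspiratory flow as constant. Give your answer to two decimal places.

Elastic work ≈ ½ × (Pplat − PEEP) × Vt = 0.5 × (27.2 − 13) × 0.370 L = 0.5 × 14.2 × 0.370 = 2.627 L·cmH2O.

2.63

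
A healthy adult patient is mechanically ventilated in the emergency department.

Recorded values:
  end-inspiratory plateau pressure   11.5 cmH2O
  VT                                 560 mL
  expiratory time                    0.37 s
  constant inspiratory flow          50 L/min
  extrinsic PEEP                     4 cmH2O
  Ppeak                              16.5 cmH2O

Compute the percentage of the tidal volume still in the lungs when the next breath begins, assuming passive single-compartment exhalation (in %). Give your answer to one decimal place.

43.8

Flow: 50 L/min ÷ 60 = 0.8333 L/s.
R = (PIP − Pplat)/V̇ = (16.5 − 11.5) / 0.8333 = 5.0/0.8333 = 6.0 cmH2O·s/L.
C = Vt/(Pplat − PEEP) = 560.0 / (11.5 − 4) = 560.0/7.5 = 74.667 mL/cmH2O.
τ = R × C = 6.0 × 0.07467 L/cmH2O = 0.448 s.
Fraction remaining at end-expiration = e^(−Te/τ) = e^(−0.37/0.448) = 0.4378 → 43.78%.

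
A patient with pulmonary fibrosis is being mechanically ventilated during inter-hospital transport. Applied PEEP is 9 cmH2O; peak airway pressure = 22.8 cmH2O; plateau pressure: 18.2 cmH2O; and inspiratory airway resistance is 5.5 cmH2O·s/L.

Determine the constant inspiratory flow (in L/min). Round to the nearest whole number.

50

flow = (PIP − Pplat) / Raw = (22.8 − 18.2) / 5.5 = 0.8364 L/s × 60 = 50.184 L/min.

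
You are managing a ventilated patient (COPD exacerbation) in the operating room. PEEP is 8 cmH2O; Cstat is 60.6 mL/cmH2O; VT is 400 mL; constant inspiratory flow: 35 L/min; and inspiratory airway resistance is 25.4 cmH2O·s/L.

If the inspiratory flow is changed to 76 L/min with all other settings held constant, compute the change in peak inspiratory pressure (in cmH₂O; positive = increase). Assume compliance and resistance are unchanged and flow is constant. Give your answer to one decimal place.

17.4

Flow: 35 L/min ÷ 60 = 0.5833 L/s.
New flow: 76 L/min ÷ 60 = 1.2667 L/s.
PIP = Vt/C + R·V̇ + PEEP (constant-flow equation of motion).
Only the resistive term changes: ΔPIP = R × ΔV̇ = 25.4 × (1.2667 − 0.5833) = 25.4 × 0.6834 = 17.358 cmH2O.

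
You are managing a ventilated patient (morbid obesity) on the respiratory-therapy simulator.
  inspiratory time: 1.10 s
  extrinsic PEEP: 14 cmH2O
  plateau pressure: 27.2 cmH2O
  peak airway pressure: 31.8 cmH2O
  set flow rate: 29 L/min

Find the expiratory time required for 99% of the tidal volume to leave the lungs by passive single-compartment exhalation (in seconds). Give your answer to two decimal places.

Flow: 29 L/min ÷ 60 = 0.4833 L/s.
Vt = flow × Ti = 0.4833 L/s × 1.10 s × 1000 mL/L = 531.63 mL.
R = (PIP − Pplat)/V̇ = (31.8 − 27.2) / 0.4833 = 4.6/0.4833 = 9.518 cmH2O·s/L.
C = Vt/(Pplat − PEEP) = 531.63 / (27.2 − 14) = 531.63/13.2 = 40.275 mL/cmH2O.
τ = R × C = 9.518 × 0.04028 L/cmH2O = 0.3834 s.
t = −τ·ln(1 − 0.99) = −0.3834·ln(0.01) = 1.766 s.

1.77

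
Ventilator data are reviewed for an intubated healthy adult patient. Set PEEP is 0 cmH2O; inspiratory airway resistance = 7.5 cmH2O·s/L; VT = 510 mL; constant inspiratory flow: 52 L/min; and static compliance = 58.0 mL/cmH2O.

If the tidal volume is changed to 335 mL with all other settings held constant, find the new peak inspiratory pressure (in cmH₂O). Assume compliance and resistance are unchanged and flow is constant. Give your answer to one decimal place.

Flow: 52 L/min ÷ 60 = 0.8667 L/s.
PIP = Vt/C + R·V̇ + PEEP (constant-flow equation of motion).
Only the elastic term changes: ΔPIP = ΔVt / C = (335 − 510) / 58.0 = -3.017 cmH2O.
Original PIP = 510/58.0 + 7.5×0.8667 + 0 = 15.293 cmH2O; new PIP = 15.293 + (-3.017) = 12.276 cmH2O.

12.3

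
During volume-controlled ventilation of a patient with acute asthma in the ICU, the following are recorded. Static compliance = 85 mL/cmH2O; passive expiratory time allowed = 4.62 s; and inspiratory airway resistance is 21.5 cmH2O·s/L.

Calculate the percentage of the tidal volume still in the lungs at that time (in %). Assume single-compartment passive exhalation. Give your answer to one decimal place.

τ = R × C = 21.5 × 85 mL/cmH2O = 21.5 × 0.085 L/cmH2O = 1.828 s.
Passive exhalation: V(t)/V₀ = e^(−t/τ) = e^(−4.62/1.828) = 0.07987.
Fraction remaining = 0.07987 → 7.987%.

8.0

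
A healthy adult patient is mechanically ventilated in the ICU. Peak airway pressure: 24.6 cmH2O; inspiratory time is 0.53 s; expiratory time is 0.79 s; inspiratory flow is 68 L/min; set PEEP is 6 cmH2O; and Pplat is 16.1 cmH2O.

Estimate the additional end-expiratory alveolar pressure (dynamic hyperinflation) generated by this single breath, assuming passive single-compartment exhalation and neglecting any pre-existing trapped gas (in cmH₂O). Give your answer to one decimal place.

Flow: 68 L/min ÷ 60 = 1.1333 L/s.
Vt = flow × Ti = 1.1333 L/s × 0.53 s × 1000 mL/L = 600.65 mL.
R = (PIP − Pplat)/V̇ = (24.6 − 16.1) / 1.1333 = 8.5/1.1333 = 7.5 cmH2O·s/L.
C = Vt/(Pplat − PEEP) = 600.65 / (16.1 − 6) = 600.65/10.1 = 59.47 mL/cmH2O.
τ = R × C = 7.5 × 0.05947 L/cmH2O = 0.446 s.
Fraction remaining = e^(−Te/τ) = e^(−0.79/0.446) = 0.1701; trapped volume = 600.65 × 0.1701 = 102.17 mL.
Additional alveolar pressure from trapping ≈ V_trapped / C = 102.17 / 59.47 = 1.718 cmH2O.

1.7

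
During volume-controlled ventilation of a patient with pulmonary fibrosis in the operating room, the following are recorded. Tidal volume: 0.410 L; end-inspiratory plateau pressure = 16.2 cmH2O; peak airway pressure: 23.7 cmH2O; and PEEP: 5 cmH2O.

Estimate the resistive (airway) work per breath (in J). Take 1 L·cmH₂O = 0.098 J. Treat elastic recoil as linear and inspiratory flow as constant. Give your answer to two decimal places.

0.30

With constant inspiratory flow the resistive pressure is constant at PIP − Pplat = 23.7 − 16.2 = 7.5 cmH2O, so resistive work = 7.5 × 0.410 = 3.075 L·cmH2O.
× 0.098 J/(L·cmH2O) → 0.3014 J.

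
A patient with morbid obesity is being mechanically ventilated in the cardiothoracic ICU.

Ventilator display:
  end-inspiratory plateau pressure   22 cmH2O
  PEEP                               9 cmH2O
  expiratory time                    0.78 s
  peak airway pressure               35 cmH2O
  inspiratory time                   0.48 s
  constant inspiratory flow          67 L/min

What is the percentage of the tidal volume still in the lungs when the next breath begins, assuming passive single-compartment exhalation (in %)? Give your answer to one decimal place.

Flow: 67 L/min ÷ 60 = 1.1167 L/s.
Vt = flow × Ti = 1.1167 L/s × 0.48 s × 1000 mL/L = 536.02 mL.
R = (PIP − Pplat)/V̇ = (35 − 22) / 1.1167 = 13.0/1.1167 = 11.641 cmH2O·s/L.
C = Vt/(Pplat − PEEP) = 536.02 / (22 − 9) = 536.02/13.0 = 41.232 mL/cmH2O.
τ = R × C = 11.641 × 0.04123 L/cmH2O = 0.48 s.
Fraction remaining at end-expiration = e^(−Te/τ) = e^(−0.78/0.48) = 0.1969 → 19.69%.

19.7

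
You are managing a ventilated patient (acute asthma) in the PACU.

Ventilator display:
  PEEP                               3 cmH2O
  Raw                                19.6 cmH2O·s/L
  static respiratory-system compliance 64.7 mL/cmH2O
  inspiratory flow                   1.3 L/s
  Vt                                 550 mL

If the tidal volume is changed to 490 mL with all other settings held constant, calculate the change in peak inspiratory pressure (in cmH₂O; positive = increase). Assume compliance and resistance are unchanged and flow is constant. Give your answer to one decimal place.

PIP = Vt/C + R·V̇ + PEEP (constant-flow equation of motion).
Only the elastic term changes: ΔPIP = ΔVt / C = (490 − 550) / 64.7 = -0.9274 cmH2O.

-0.9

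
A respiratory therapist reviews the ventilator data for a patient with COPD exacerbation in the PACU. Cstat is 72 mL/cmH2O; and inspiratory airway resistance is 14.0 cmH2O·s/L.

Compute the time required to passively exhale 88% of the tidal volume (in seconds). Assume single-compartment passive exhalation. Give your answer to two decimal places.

τ = R × C = 14.0 × 72 mL/cmH2O = 14.0 × 0.072 L/cmH2O = 1.008 s.
Exhaled fraction f = 1 − e^(−t/τ) → t = −τ·ln(1 − f) = −1.008·ln(0.12) = 2.137 s.

2.14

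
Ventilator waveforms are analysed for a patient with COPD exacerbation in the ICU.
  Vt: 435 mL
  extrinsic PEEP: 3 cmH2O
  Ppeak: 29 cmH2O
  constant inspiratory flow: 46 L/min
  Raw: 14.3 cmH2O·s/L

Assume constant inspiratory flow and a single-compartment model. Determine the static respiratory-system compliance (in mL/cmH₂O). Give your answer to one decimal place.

Flow: 46 L/min ÷ 60 = 0.7667 L/s.
Equation of motion (constant flow): PIP = Vt/C + R·V̇ + PEEP.
Vt/C = PIP − R·V̇ − PEEP = 29 − 14.3×0.7667 − 3 = 29 − 10.964 − 3 = 15.036 cmH2O.
C = Vt / 15.036 = 435 / 15.036 = 28.931 mL/cmH2O.

28.9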